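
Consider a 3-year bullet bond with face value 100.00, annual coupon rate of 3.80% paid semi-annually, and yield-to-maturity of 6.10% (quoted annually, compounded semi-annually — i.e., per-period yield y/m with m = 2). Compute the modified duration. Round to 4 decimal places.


Answer: Modified duration = 2.7736

Derivation:
Coupon per period c = face * coupon_rate / m = 1.900000
Periods per year m = 2; per-period yield y/m = 0.030500
Number of cashflows N = 6
Cashflows (t years, CF_t, discount factor 1/(1+y/m)^(m*t), PV):
  t = 0.5000: CF_t = 1.900000, DF = 0.970403, PV = 1.843765
  t = 1.0000: CF_t = 1.900000, DF = 0.941681, PV = 1.789195
  t = 1.5000: CF_t = 1.900000, DF = 0.913810, PV = 1.736239
  t = 2.0000: CF_t = 1.900000, DF = 0.886764, PV = 1.684851
  t = 2.5000: CF_t = 1.900000, DF = 0.860518, PV = 1.634984
  t = 3.0000: CF_t = 101.900000, DF = 0.835049, PV = 85.091505
Price P = sum_t PV_t = 93.780541
First compute Macaulay numerator sum_t t * PV_t:
  t * PV_t at t = 0.5000: 0.921883
  t * PV_t at t = 1.0000: 1.789195
  t * PV_t at t = 1.5000: 2.604359
  t * PV_t at t = 2.0000: 3.369703
  t * PV_t at t = 2.5000: 4.087461
  t * PV_t at t = 3.0000: 255.274516
Macaulay duration D = 268.047117 / 93.780541 = 2.858238
Modified duration = D / (1 + y/m) = 2.858238 / (1 + 0.030500) = 2.773642


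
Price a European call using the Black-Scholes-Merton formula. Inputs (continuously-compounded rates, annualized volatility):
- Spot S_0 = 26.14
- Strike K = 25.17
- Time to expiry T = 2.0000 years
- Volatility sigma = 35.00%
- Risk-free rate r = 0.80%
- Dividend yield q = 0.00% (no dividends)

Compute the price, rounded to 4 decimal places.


d1 = (ln(S/K) + (r - q + 0.5*sigma^2) * T) / (sigma * sqrt(T)) = 0.35620787
d2 = d1 - sigma * sqrt(T) = -0.13876688
exp(-rT) = 0.98412732; exp(-qT) = 1.00000000
C = S_0 * exp(-qT) * N(d1) - K * exp(-rT) * N(d2)
N(d1) = 0.63915755; N(d2) = 0.44481718
C = 26.1400 * 1.00000000 * 0.63915755 - 25.1700 * 0.98412732 * 0.44481718 = 5.6892

Answer: Price = 5.6892


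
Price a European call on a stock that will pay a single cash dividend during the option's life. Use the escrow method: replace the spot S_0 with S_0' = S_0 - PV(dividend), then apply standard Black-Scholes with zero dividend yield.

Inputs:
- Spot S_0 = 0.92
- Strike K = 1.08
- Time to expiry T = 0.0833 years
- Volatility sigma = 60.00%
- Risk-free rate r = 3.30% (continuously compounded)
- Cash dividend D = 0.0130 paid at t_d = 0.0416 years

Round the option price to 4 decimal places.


PV(D) = D * exp(-r * t_d) = 0.0130 * 0.99862814 = 0.01298217
S_0' = S_0 - PV(D) = 0.9200 - 0.01298217 = 0.90701783
d1 = (ln(S_0'/K) + (r + sigma^2/2)*T) / (sigma*sqrt(T)) = -0.90553163
d2 = d1 - sigma*sqrt(T) = -1.07870207
exp(-rT) = 0.99725487
N(d1) = 0.18259191; N(d2) = 0.14036028
C = S_0' * N(d1) - K * exp(-rT) * N(d2) = 0.90701783 * 0.18259191 - 1.0800 * 0.99725487 * 0.14036028 = 0.0144

Answer: Price = 0.0144


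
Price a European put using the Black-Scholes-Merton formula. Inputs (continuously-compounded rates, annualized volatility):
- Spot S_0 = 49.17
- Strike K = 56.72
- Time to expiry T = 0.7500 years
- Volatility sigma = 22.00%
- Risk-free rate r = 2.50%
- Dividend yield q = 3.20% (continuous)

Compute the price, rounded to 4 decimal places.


d1 = (ln(S/K) + (r - q + 0.5*sigma^2) * T) / (sigma * sqrt(T)) = -0.68202493
d2 = d1 - sigma * sqrt(T) = -0.87255052
exp(-rT) = 0.98142469; exp(-qT) = 0.97628571
P = K * exp(-rT) * N(-d2) - S_0 * exp(-qT) * N(-d1)
N(-d1) = 0.75238841; N(-d2) = 0.80854594
P = 56.7200 * 0.98142469 * 0.80854594 - 49.1700 * 0.97628571 * 0.75238841 = 8.8912

Answer: Price = 8.8912


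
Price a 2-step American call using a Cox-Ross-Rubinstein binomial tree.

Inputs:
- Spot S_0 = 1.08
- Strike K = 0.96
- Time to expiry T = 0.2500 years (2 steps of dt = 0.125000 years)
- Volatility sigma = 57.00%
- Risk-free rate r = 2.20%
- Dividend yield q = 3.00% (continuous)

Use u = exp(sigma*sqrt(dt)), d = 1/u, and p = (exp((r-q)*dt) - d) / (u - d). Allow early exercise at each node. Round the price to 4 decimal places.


dt = T/N = 0.125000
u = exp(sigma*sqrt(dt)) = 1.223267; d = 1/u = 0.817483
p = (exp((r-q)*dt) - d) / (u - d) = 0.447325
Discount per step: exp(-r*dt) = 0.997254
Stock lattice S(k, i) with i counting down-moves:
  k=0: S(0,0) = 1.0800
  k=1: S(1,0) = 1.3211; S(1,1) = 0.8829
  k=2: S(2,0) = 1.6161; S(2,1) = 1.0800; S(2,2) = 0.7217
Terminal payoffs V(N, i) = max(S_T - K, 0):
  V(2,0) = 0.656094; V(2,1) = 0.120000; V(2,2) = 0.000000
Backward induction: V(k, i) = exp(-r*dt) * [p * V(k+1, i) + (1-p) * V(k+1, i+1)]; then take max(V_cont, immediate exercise) for American.
  V(1,0) = exp(-r*dt) * [p*0.656094 + (1-p)*0.120000] = 0.358820; exercise = 0.361129; V(1,0) = max -> 0.361129
  V(1,1) = exp(-r*dt) * [p*0.120000 + (1-p)*0.000000] = 0.053532; exercise = 0.000000; V(1,1) = max -> 0.053532
  V(0,0) = exp(-r*dt) * [p*0.361129 + (1-p)*0.053532] = 0.190603; exercise = 0.120000; V(0,0) = max -> 0.190603

Answer: Price = V(0,0) = 0.1906


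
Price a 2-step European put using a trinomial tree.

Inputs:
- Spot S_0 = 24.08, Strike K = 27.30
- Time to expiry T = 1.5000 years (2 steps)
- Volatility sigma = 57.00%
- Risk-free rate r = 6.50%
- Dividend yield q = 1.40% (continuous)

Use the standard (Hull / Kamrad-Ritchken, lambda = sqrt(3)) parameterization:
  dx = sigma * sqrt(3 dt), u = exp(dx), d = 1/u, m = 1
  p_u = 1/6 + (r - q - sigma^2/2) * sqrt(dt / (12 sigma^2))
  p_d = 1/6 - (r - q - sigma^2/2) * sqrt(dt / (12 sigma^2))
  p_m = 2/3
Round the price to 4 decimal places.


dt = T/N = 0.750000; dx = sigma*sqrt(3*dt) = 0.855000
u = exp(dx) = 2.351374; d = 1/u = 0.425283
p_u = 0.117785, p_m = 0.666667, p_d = 0.215548
Discount per step: exp(-r*dt) = 0.952419
Stock lattice S(k, j) with j the centered position index:
  k=0: S(0,+0) = 24.0800
  k=1: S(1,-1) = 10.2408; S(1,+0) = 24.0800; S(1,+1) = 56.6211
  k=2: S(2,-2) = 4.3552; S(2,-1) = 10.2408; S(2,+0) = 24.0800; S(2,+1) = 56.6211; S(2,+2) = 133.1374
Terminal payoffs V(N, j) = max(K - S_T, 0):
  V(2,-2) = 22.944752; V(2,-1) = 17.059181; V(2,+0) = 3.220000; V(2,+1) = 0.000000; V(2,+2) = 0.000000
Backward induction: V(k, j) = exp(-r*dt) * [p_u * V(k+1, j+1) + p_m * V(k+1, j) + p_d * V(k+1, j-1)]
  V(1,-1) = exp(-r*dt) * [p_u*3.220000 + p_m*17.059181 + p_d*22.944752] = 15.903264
  V(1,+0) = exp(-r*dt) * [p_u*0.000000 + p_m*3.220000 + p_d*17.059181] = 5.546645
  V(1,+1) = exp(-r*dt) * [p_u*0.000000 + p_m*0.000000 + p_d*3.220000] = 0.661041
  V(0,+0) = exp(-r*dt) * [p_u*0.661041 + p_m*5.546645 + p_d*15.903264] = 6.860794

Answer: Price = V(0,0) = 6.8608


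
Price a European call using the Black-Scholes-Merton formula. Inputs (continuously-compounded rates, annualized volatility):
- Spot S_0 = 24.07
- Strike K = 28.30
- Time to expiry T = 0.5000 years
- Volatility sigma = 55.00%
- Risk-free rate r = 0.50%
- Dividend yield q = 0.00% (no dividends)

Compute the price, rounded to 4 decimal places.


d1 = (ln(S/K) + (r - q + 0.5*sigma^2) * T) / (sigma * sqrt(T)) = -0.21539900
d2 = d1 - sigma * sqrt(T) = -0.60430773
exp(-rT) = 0.99750312; exp(-qT) = 1.00000000
C = S_0 * exp(-qT) * N(d1) - K * exp(-rT) * N(d2)
N(d1) = 0.41472812; N(d2) = 0.27281953
C = 24.0700 * 1.00000000 * 0.41472812 - 28.3000 * 0.99750312 * 0.27281953 = 2.2810

Answer: Price = 2.2810


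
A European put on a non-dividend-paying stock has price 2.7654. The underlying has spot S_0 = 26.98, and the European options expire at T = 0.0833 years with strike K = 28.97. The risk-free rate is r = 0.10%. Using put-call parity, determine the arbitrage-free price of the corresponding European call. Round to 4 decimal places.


Put-call parity: C - P = S_0 * exp(-qT) - K * exp(-rT).
S_0 * exp(-qT) = 26.9800 * 1.00000000 = 26.98000000
K * exp(-rT) = 28.9700 * 0.99991670 = 28.96758690
C = P + S*exp(-qT) - K*exp(-rT)
C = 2.7654 + 26.98000000 - 28.96758690 = 0.7778

Answer: Call price = 0.7778


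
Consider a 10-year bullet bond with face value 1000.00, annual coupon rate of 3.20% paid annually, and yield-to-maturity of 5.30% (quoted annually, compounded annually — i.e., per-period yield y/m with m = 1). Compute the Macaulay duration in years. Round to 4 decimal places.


Coupon per period c = face * coupon_rate / m = 32.000000
Periods per year m = 1; per-period yield y/m = 0.053000
Number of cashflows N = 10
Cashflows (t years, CF_t, discount factor 1/(1+y/m)^(m*t), PV):
  t = 1.0000: CF_t = 32.000000, DF = 0.949668, PV = 30.389364
  t = 2.0000: CF_t = 32.000000, DF = 0.901869, PV = 28.859795
  t = 3.0000: CF_t = 32.000000, DF = 0.856475, PV = 27.407212
  t = 4.0000: CF_t = 32.000000, DF = 0.813367, PV = 26.027742
  t = 5.0000: CF_t = 32.000000, DF = 0.772428, PV = 24.717704
  t = 6.0000: CF_t = 32.000000, DF = 0.733550, PV = 23.473603
  t = 7.0000: CF_t = 32.000000, DF = 0.696629, PV = 22.292120
  t = 8.0000: CF_t = 32.000000, DF = 0.661566, PV = 21.170105
  t = 9.0000: CF_t = 32.000000, DF = 0.628268, PV = 20.104563
  t = 10.0000: CF_t = 1032.000000, DF = 0.596645, PV = 615.738041
Price P = sum_t PV_t = 840.180248
Macaulay numerator sum_t t * PV_t:
  t * PV_t at t = 1.0000: 30.389364
  t * PV_t at t = 2.0000: 57.719589
  t * PV_t at t = 3.0000: 82.221637
  t * PV_t at t = 4.0000: 104.110968
  t * PV_t at t = 5.0000: 123.588519
  t * PV_t at t = 6.0000: 140.841617
  t * PV_t at t = 7.0000: 156.044843
  t * PV_t at t = 8.0000: 169.360839
  t * PV_t at t = 9.0000: 180.941067
  t * PV_t at t = 10.0000: 6157.380407
Macaulay duration D = (sum_t t * PV_t) / P = 7202.598849 / 840.180248 = 8.572683

Answer: Macaulay duration = 8.5727 years


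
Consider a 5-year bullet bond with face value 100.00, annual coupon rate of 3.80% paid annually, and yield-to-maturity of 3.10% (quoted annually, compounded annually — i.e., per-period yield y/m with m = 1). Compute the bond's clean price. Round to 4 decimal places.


Coupon per period c = face * coupon_rate / m = 3.800000
Periods per year m = 1; per-period yield y/m = 0.031000
Number of cashflows N = 5
Cashflows (t years, CF_t, discount factor 1/(1+y/m)^(m*t), PV):
  t = 1.0000: CF_t = 3.800000, DF = 0.969932, PV = 3.685742
  t = 2.0000: CF_t = 3.800000, DF = 0.940768, PV = 3.574919
  t = 3.0000: CF_t = 3.800000, DF = 0.912481, PV = 3.467429
  t = 4.0000: CF_t = 3.800000, DF = 0.885045, PV = 3.363171
  t = 5.0000: CF_t = 103.800000, DF = 0.858434, PV = 89.105401
Price P = sum_t PV_t = 103.196662

Answer: Price = 103.1967


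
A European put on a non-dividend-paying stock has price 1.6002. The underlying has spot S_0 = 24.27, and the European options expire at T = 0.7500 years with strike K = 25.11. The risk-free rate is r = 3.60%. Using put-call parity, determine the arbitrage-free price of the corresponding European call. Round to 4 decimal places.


Put-call parity: C - P = S_0 * exp(-qT) - K * exp(-rT).
S_0 * exp(-qT) = 24.2700 * 1.00000000 = 24.27000000
K * exp(-rT) = 25.1100 * 0.97336124 = 24.44110077
C = P + S*exp(-qT) - K*exp(-rT)
C = 1.6002 + 24.27000000 - 24.44110077 = 1.4291

Answer: Call price = 1.4291


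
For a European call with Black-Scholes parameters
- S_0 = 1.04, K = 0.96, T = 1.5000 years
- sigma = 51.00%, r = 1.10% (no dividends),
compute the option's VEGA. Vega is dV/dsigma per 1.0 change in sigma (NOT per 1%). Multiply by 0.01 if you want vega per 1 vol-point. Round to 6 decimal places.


d1 = 0.4668722770; d2 = -0.1577476074
phi(d1) = 0.3577490934; exp(-qT) = 1.0000000000; exp(-rT) = 0.9836353794
Vega = S * exp(-qT) * phi(d1) * sqrt(T) = 1.0400 * 1.0000000000 * 0.3577490934 * 1.2247448714 = 0.455677

Answer: Vega = 0.455677


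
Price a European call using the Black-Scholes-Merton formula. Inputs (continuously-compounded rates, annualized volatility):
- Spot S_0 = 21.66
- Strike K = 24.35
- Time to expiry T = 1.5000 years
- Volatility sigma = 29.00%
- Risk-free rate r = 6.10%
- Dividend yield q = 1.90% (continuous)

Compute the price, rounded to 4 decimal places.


d1 = (ln(S/K) + (r - q + 0.5*sigma^2) * T) / (sigma * sqrt(T)) = 0.02536881
d2 = d1 - sigma * sqrt(T) = -0.32980720
exp(-rT) = 0.91256132; exp(-qT) = 0.97190229
C = S_0 * exp(-qT) * N(d1) - K * exp(-rT) * N(d2)
N(d1) = 0.51011960; N(d2) = 0.37077282
C = 21.6600 * 0.97190229 * 0.51011960 - 24.3500 * 0.91256132 * 0.37077282 = 2.4998

Answer: Price = 2.4998


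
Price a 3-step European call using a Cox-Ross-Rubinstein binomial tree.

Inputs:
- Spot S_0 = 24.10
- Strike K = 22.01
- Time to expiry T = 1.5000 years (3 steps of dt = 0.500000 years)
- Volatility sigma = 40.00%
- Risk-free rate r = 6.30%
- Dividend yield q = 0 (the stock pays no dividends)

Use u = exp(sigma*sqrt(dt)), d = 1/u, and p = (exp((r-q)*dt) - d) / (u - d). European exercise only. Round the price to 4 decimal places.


dt = T/N = 0.500000
u = exp(sigma*sqrt(dt)) = 1.326896; d = 1/u = 0.753638
p = (exp((r-q)*dt) - d) / (u - d) = 0.485581
Discount per step: exp(-r*dt) = 0.968991
Stock lattice S(k, i) with i counting down-moves:
  k=0: S(0,0) = 24.1000
  k=1: S(1,0) = 31.9782; S(1,1) = 18.1627
  k=2: S(2,0) = 42.4318; S(2,1) = 24.1000; S(2,2) = 13.6881
  k=3: S(3,0) = 56.3026; S(3,1) = 31.9782; S(3,2) = 18.1627; S(3,3) = 10.3159
Terminal payoffs V(N, i) = max(S_T - K, 0):
  V(3,0) = 34.292558; V(3,1) = 9.968204; V(3,2) = 0.000000; V(3,3) = 0.000000
Backward induction: V(k, i) = exp(-r*dt) * [p * V(k+1, i) + (1-p) * V(k+1, i+1)].
  V(2,0) = exp(-r*dt) * [p*34.292558 + (1-p)*9.968204] = 21.104274
  V(2,1) = exp(-r*dt) * [p*9.968204 + (1-p)*0.000000] = 4.690272
  V(2,2) = exp(-r*dt) * [p*0.000000 + (1-p)*0.000000] = 0.000000
  V(1,0) = exp(-r*dt) * [p*21.104274 + (1-p)*4.690272] = 12.268001
  V(1,1) = exp(-r*dt) * [p*4.690272 + (1-p)*0.000000] = 2.206882
  V(0,0) = exp(-r*dt) * [p*12.268001 + (1-p)*2.206882] = 6.872439

Answer: Price = V(0,0) = 6.8724


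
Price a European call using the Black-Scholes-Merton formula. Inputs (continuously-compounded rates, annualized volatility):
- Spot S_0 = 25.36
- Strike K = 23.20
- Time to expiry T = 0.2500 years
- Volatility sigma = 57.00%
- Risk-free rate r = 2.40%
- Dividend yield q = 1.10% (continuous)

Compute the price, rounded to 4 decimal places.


d1 = (ln(S/K) + (r - q + 0.5*sigma^2) * T) / (sigma * sqrt(T)) = 0.46625737
d2 = d1 - sigma * sqrt(T) = 0.18125737
exp(-rT) = 0.99401796; exp(-qT) = 0.99725378
C = S_0 * exp(-qT) * N(d1) - K * exp(-rT) * N(d2)
N(d1) = 0.67948436; N(d2) = 0.57191722
C = 25.3600 * 0.99725378 * 0.67948436 - 23.2000 * 0.99401796 * 0.57191722 = 3.9953

Answer: Price = 3.9953


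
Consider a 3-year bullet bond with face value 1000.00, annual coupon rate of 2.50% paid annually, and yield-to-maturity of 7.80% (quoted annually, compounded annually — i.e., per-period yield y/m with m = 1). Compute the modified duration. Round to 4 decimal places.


Coupon per period c = face * coupon_rate / m = 25.000000
Periods per year m = 1; per-period yield y/m = 0.078000
Number of cashflows N = 3
Cashflows (t years, CF_t, discount factor 1/(1+y/m)^(m*t), PV):
  t = 1.0000: CF_t = 25.000000, DF = 0.927644, PV = 23.191095
  t = 2.0000: CF_t = 25.000000, DF = 0.860523, PV = 21.513075
  t = 3.0000: CF_t = 1025.000000, DF = 0.798259, PV = 818.215275
Price P = sum_t PV_t = 862.919444
First compute Macaulay numerator sum_t t * PV_t:
  t * PV_t at t = 1.0000: 23.191095
  t * PV_t at t = 2.0000: 43.026150
  t * PV_t at t = 3.0000: 2454.645824
Macaulay duration D = 2520.863069 / 862.919444 = 2.921319
Modified duration = D / (1 + y/m) = 2.921319 / (1 + 0.078000) = 2.709944

Answer: Modified duration = 2.7099


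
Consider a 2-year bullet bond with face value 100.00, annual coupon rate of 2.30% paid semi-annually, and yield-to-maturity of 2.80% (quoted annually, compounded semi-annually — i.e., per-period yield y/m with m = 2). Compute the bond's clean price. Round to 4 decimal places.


Answer: Price = 99.0340

Derivation:
Coupon per period c = face * coupon_rate / m = 1.150000
Periods per year m = 2; per-period yield y/m = 0.014000
Number of cashflows N = 4
Cashflows (t years, CF_t, discount factor 1/(1+y/m)^(m*t), PV):
  t = 0.5000: CF_t = 1.150000, DF = 0.986193, PV = 1.134122
  t = 1.0000: CF_t = 1.150000, DF = 0.972577, PV = 1.118464
  t = 1.5000: CF_t = 1.150000, DF = 0.959149, PV = 1.103021
  t = 2.0000: CF_t = 101.150000, DF = 0.945906, PV = 95.678436
Price P = sum_t PV_t = 99.034043


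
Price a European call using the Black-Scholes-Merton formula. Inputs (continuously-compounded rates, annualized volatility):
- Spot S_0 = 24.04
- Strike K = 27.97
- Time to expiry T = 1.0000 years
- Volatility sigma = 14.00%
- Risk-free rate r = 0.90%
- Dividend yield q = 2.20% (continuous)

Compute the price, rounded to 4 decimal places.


Answer: Price = 0.2110

Derivation:
d1 = (ln(S/K) + (r - q + 0.5*sigma^2) * T) / (sigma * sqrt(T)) = -1.10438141
d2 = d1 - sigma * sqrt(T) = -1.24438141
exp(-rT) = 0.99104038; exp(-qT) = 0.97824024
C = S_0 * exp(-qT) * N(d1) - K * exp(-rT) * N(d2)
N(d1) = 0.13471386; N(d2) = 0.10667961
C = 24.0400 * 0.97824024 * 0.13471386 - 27.9700 * 0.99104038 * 0.10667961 = 0.2110


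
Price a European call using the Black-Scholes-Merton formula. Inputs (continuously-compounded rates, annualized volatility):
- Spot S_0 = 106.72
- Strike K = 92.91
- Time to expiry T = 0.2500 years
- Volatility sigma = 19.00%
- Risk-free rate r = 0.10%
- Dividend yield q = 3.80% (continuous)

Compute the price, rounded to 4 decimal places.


Answer: Price = 13.1995

Derivation:
d1 = (ln(S/K) + (r - q + 0.5*sigma^2) * T) / (sigma * sqrt(T)) = 1.40883999
d2 = d1 - sigma * sqrt(T) = 1.31383999
exp(-rT) = 0.99975003; exp(-qT) = 0.99054498
C = S_0 * exp(-qT) * N(d1) - K * exp(-rT) * N(d2)
N(d1) = 0.92055876; N(d2) = 0.90554997
C = 106.7200 * 0.99054498 * 0.92055876 - 92.9100 * 0.99975003 * 0.90554997 = 13.1995


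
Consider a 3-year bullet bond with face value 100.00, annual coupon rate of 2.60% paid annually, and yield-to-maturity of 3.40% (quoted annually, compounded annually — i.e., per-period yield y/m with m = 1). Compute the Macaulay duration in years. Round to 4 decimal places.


Coupon per period c = face * coupon_rate / m = 2.600000
Periods per year m = 1; per-period yield y/m = 0.034000
Number of cashflows N = 3
Cashflows (t years, CF_t, discount factor 1/(1+y/m)^(m*t), PV):
  t = 1.0000: CF_t = 2.600000, DF = 0.967118, PV = 2.514507
  t = 2.0000: CF_t = 2.600000, DF = 0.935317, PV = 2.431825
  t = 3.0000: CF_t = 102.600000, DF = 0.904562, PV = 92.808071
Price P = sum_t PV_t = 97.754402
Macaulay numerator sum_t t * PV_t:
  t * PV_t at t = 1.0000: 2.514507
  t * PV_t at t = 2.0000: 4.863649
  t * PV_t at t = 3.0000: 278.424212
Macaulay duration D = (sum_t t * PV_t) / P = 285.802368 / 97.754402 = 2.923678

Answer: Macaulay duration = 2.9237 years


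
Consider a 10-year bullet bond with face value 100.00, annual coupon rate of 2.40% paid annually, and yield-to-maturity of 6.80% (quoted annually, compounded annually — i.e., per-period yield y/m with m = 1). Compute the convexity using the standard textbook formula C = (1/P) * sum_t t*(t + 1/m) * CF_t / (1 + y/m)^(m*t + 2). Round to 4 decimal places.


Coupon per period c = face * coupon_rate / m = 2.400000
Periods per year m = 1; per-period yield y/m = 0.068000
Number of cashflows N = 10
Cashflows (t years, CF_t, discount factor 1/(1+y/m)^(m*t), PV):
  t = 1.0000: CF_t = 2.400000, DF = 0.936330, PV = 2.247191
  t = 2.0000: CF_t = 2.400000, DF = 0.876713, PV = 2.104111
  t = 3.0000: CF_t = 2.400000, DF = 0.820892, PV = 1.970142
  t = 4.0000: CF_t = 2.400000, DF = 0.768626, PV = 1.844702
  t = 5.0000: CF_t = 2.400000, DF = 0.719687, PV = 1.727249
  t = 6.0000: CF_t = 2.400000, DF = 0.673864, PV = 1.617274
  t = 7.0000: CF_t = 2.400000, DF = 0.630959, PV = 1.514302
  t = 8.0000: CF_t = 2.400000, DF = 0.590786, PV = 1.417886
  t = 9.0000: CF_t = 2.400000, DF = 0.553170, PV = 1.327608
  t = 10.0000: CF_t = 102.400000, DF = 0.517950, PV = 53.038036
Price P = sum_t PV_t = 68.808501
Convexity numerator sum_t t*(t + 1/m) * CF_t / (1+y/m)^(m*t + 2):
  t = 1.0000: term = 3.940284
  t = 2.0000: term = 11.068212
  t = 3.0000: term = 20.726989
  t = 4.0000: term = 32.345489
  t = 5.0000: term = 45.429058
  t = 6.0000: term = 59.551199
  t = 7.0000: term = 74.346066
  t = 8.0000: term = 89.501685
  t = 9.0000: term = 104.753845
  t = 10.0000: term = 5114.905443
Convexity = (1/P) * sum = 5556.568270 / 68.808501 = 80.754095

Answer: Convexity = 80.7541


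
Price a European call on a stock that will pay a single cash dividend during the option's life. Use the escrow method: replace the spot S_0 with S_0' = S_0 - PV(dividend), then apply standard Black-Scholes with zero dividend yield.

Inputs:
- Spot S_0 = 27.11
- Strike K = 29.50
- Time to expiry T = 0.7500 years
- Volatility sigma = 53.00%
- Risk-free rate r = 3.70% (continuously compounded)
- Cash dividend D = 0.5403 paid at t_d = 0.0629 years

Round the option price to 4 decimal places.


Answer: Price = 4.0236

Derivation:
PV(D) = D * exp(-r * t_d) = 0.5403 * 0.99767541 = 0.53904402
S_0' = S_0 - PV(D) = 27.1100 - 0.53904402 = 26.57095598
d1 = (ln(S_0'/K) + (r + sigma^2/2)*T) / (sigma*sqrt(T)) = 0.06212719
d2 = d1 - sigma*sqrt(T) = -0.39686627
exp(-rT) = 0.97263149
N(d1) = 0.52476923; N(d2) = 0.34573304
C = S_0' * N(d1) - K * exp(-rT) * N(d2) = 26.57095598 * 0.52476923 - 29.5000 * 0.97263149 * 0.34573304 = 4.0236


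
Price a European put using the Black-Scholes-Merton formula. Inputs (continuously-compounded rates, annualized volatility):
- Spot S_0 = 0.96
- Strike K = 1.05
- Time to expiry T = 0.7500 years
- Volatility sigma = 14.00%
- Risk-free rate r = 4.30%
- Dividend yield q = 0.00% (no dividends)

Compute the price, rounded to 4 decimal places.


Answer: Price = 0.0814

Derivation:
d1 = (ln(S/K) + (r - q + 0.5*sigma^2) * T) / (sigma * sqrt(T)) = -0.41249333
d2 = d1 - sigma * sqrt(T) = -0.53373689
exp(-rT) = 0.96826449; exp(-qT) = 1.00000000
P = K * exp(-rT) * N(-d2) - S_0 * exp(-qT) * N(-d1)
N(-d1) = 0.66001107; N(-d2) = 0.70323821
P = 1.0500 * 0.96826449 * 0.70323821 - 0.9600 * 1.00000000 * 0.66001107 = 0.0814


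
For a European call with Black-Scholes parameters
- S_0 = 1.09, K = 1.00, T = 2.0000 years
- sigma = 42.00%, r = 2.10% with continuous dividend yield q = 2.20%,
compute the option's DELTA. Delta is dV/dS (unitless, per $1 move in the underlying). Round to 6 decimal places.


Answer: Delta = 0.640740

Derivation:
d1 = 0.4387053715; d2 = -0.1552643247
phi(d1) = 0.3623409228; exp(-qT) = 0.9569539575; exp(-rT) = 0.9588697806
N(d1) = 0.6695624828
Delta = exp(-qT) * N(d1) = 0.9569539575 * 0.6695624828 = 0.640740


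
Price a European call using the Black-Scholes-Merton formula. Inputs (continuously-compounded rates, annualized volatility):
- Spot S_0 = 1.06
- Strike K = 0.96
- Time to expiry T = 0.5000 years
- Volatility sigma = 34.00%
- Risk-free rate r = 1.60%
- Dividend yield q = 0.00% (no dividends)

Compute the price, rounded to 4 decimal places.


Answer: Price = 0.1594

Derivation:
d1 = (ln(S/K) + (r - q + 0.5*sigma^2) * T) / (sigma * sqrt(T)) = 0.56564758
d2 = d1 - sigma * sqrt(T) = 0.32523128
exp(-rT) = 0.99203191; exp(-qT) = 1.00000000
C = S_0 * exp(-qT) * N(d1) - K * exp(-rT) * N(d2)
N(d1) = 0.71418331; N(d2) = 0.62749698
C = 1.0600 * 1.00000000 * 0.71418331 - 0.9600 * 0.99203191 * 0.62749698 = 0.1594


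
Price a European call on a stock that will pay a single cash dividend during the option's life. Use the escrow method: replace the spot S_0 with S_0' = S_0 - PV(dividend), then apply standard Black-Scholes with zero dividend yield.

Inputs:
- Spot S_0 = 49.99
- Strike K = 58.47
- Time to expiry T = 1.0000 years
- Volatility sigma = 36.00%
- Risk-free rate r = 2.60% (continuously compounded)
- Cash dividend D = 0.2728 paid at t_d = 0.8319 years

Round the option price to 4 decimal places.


PV(D) = D * exp(-r * t_d) = 0.2728 * 0.97860284 = 0.26696285
S_0' = S_0 - PV(D) = 49.9900 - 0.26696285 = 49.72303715
d1 = (ln(S_0'/K) + (r + sigma^2/2)*T) / (sigma*sqrt(T)) = -0.19790403
d2 = d1 - sigma*sqrt(T) = -0.55790403
exp(-rT) = 0.97433509
N(d1) = 0.42156007; N(d2) = 0.28845496
C = S_0' * N(d1) - K * exp(-rT) * N(d2) = 49.72303715 * 0.42156007 - 58.4700 * 0.97433509 * 0.28845496 = 4.5281

Answer: Price = 4.5281


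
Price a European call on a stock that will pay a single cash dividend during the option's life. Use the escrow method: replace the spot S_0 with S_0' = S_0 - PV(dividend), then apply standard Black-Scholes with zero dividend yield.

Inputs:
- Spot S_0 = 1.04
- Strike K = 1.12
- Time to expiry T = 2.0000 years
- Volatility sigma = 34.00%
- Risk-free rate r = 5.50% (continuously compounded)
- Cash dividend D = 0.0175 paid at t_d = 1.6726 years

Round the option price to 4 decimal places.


Answer: Price = 0.2031

Derivation:
PV(D) = D * exp(-r * t_d) = 0.0175 * 0.91211153 = 0.01596195
S_0' = S_0 - PV(D) = 1.0400 - 0.01596195 = 1.02403805
d1 = (ln(S_0'/K) + (r + sigma^2/2)*T) / (sigma*sqrt(T)) = 0.28289470
d2 = d1 - sigma*sqrt(T) = -0.19793791
exp(-rT) = 0.89583414
N(d1) = 0.61137122; N(d2) = 0.42154682
C = S_0' * N(d1) - K * exp(-rT) * N(d2) = 1.02403805 * 0.61137122 - 1.1200 * 0.89583414 * 0.42154682 = 0.2031


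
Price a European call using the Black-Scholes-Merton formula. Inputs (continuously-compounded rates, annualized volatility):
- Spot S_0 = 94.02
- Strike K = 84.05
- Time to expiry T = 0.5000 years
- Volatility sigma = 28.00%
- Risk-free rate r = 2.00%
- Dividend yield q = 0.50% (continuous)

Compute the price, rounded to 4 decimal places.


d1 = (ln(S/K) + (r - q + 0.5*sigma^2) * T) / (sigma * sqrt(T)) = 0.70304428
d2 = d1 - sigma * sqrt(T) = 0.50505438
exp(-rT) = 0.99004983; exp(-qT) = 0.99750312
C = S_0 * exp(-qT) * N(d1) - K * exp(-rT) * N(d2)
N(d1) = 0.75898592; N(d2) = 0.69323968
C = 94.0200 * 0.99750312 * 0.75898592 - 84.0500 * 0.99004983 * 0.69323968 = 13.4946

Answer: Price = 13.4946


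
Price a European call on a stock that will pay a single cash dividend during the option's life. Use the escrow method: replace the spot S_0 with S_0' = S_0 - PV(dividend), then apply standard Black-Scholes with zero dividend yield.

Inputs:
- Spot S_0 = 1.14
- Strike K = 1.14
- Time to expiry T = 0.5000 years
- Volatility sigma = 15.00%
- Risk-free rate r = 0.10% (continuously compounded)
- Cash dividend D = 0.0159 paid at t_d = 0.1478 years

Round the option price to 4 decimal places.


Answer: Price = 0.0406

Derivation:
PV(D) = D * exp(-r * t_d) = 0.0159 * 0.99985221 = 0.01589765
S_0' = S_0 - PV(D) = 1.1400 - 0.01589765 = 1.12410235
d1 = (ln(S_0'/K) + (r + sigma^2/2)*T) / (sigma*sqrt(T)) = -0.07465592
d2 = d1 - sigma*sqrt(T) = -0.18072194
exp(-rT) = 0.99950012
N(d1) = 0.47024424; N(d2) = 0.42829292
C = S_0' * N(d1) - K * exp(-rT) * N(d2) = 1.12410235 * 0.47024424 - 1.1400 * 0.99950012 * 0.42829292 = 0.0406


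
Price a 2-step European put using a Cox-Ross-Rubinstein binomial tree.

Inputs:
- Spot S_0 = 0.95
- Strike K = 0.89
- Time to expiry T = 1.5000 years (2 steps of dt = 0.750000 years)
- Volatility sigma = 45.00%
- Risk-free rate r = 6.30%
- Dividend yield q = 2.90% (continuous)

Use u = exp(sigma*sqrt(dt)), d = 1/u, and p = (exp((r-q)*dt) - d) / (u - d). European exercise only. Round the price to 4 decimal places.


Answer: Price = V(0,0) = 0.1314

Derivation:
dt = T/N = 0.750000
u = exp(sigma*sqrt(dt)) = 1.476555; d = 1/u = 0.677252
p = (exp((r-q)*dt) - d) / (u - d) = 0.436100
Discount per step: exp(-r*dt) = 0.953849
Stock lattice S(k, i) with i counting down-moves:
  k=0: S(0,0) = 0.9500
  k=1: S(1,0) = 1.4027; S(1,1) = 0.6434
  k=2: S(2,0) = 2.0712; S(2,1) = 0.9500; S(2,2) = 0.4357
Terminal payoffs V(N, i) = max(K - S_T, 0):
  V(2,0) = 0.000000; V(2,1) = 0.000000; V(2,2) = 0.454263
Backward induction: V(k, i) = exp(-r*dt) * [p * V(k+1, i) + (1-p) * V(k+1, i+1)].
  V(1,0) = exp(-r*dt) * [p*0.000000 + (1-p)*0.000000] = 0.000000
  V(1,1) = exp(-r*dt) * [p*0.000000 + (1-p)*0.454263] = 0.244337
  V(0,0) = exp(-r*dt) * [p*0.000000 + (1-p)*0.244337] = 0.131423


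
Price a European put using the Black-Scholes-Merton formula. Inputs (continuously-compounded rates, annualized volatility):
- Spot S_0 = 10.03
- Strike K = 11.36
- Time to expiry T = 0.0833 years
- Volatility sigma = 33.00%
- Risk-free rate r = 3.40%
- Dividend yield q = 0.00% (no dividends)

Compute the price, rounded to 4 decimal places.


Answer: Price = 1.3463

Derivation:
d1 = (ln(S/K) + (r - q + 0.5*sigma^2) * T) / (sigma * sqrt(T)) = -1.23000132
d2 = d1 - sigma * sqrt(T) = -1.32524506
exp(-rT) = 0.99717181; exp(-qT) = 1.00000000
P = K * exp(-rT) * N(-d2) - S_0 * exp(-qT) * N(-d1)
N(-d1) = 0.89065170; N(-d2) = 0.90745506
P = 11.3600 * 0.99717181 * 0.90745506 - 10.0300 * 1.00000000 * 0.89065170 = 1.3463


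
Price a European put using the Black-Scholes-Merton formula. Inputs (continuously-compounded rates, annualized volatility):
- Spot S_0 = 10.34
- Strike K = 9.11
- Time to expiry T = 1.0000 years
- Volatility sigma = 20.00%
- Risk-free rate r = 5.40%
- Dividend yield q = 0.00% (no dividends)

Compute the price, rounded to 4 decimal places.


Answer: Price = 0.1881

Derivation:
d1 = (ln(S/K) + (r - q + 0.5*sigma^2) * T) / (sigma * sqrt(T)) = 1.00323579
d2 = d1 - sigma * sqrt(T) = 0.80323579
exp(-rT) = 0.94743211; exp(-qT) = 1.00000000
P = K * exp(-rT) * N(-d2) - S_0 * exp(-qT) * N(-d1)
N(-d1) = 0.15787355; N(-d2) = 0.21091923
P = 9.1100 * 0.94743211 * 0.21091923 - 10.3400 * 1.00000000 * 0.15787355 = 0.1881


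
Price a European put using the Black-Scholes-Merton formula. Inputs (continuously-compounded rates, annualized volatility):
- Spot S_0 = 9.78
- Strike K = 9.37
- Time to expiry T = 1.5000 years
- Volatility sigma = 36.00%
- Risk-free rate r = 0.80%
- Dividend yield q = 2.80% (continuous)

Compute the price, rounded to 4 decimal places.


d1 = (ln(S/K) + (r - q + 0.5*sigma^2) * T) / (sigma * sqrt(T)) = 0.24954492
d2 = d1 - sigma * sqrt(T) = -0.19136324
exp(-rT) = 0.98807171; exp(-qT) = 0.95886978
P = K * exp(-rT) * N(-d2) - S_0 * exp(-qT) * N(-d1)
N(-d1) = 0.40146965; N(-d2) = 0.57587949
P = 9.3700 * 0.98807171 * 0.57587949 - 9.7800 * 0.95886978 * 0.40146965 = 1.5667

Answer: Price = 1.5667


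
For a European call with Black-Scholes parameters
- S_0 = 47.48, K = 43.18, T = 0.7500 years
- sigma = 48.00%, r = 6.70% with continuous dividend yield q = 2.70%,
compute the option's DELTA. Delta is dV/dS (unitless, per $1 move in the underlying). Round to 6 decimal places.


Answer: Delta = 0.680488

Derivation:
d1 = 0.5083837219; d2 = 0.0926915281
phi(d1) = 0.3505802859; exp(-qT) = 0.9799536543; exp(-rT) = 0.9509916469
N(d1) = 0.6944078668
Delta = exp(-qT) * N(d1) = 0.9799536543 * 0.6944078668 = 0.680488


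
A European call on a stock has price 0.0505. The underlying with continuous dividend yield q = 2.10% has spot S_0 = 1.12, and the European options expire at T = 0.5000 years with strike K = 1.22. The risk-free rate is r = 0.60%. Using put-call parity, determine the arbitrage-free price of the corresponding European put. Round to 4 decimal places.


Put-call parity: C - P = S_0 * exp(-qT) - K * exp(-rT).
S_0 * exp(-qT) = 1.1200 * 0.98955493 = 1.10830152
K * exp(-rT) = 1.2200 * 0.99700450 = 1.21634548
P = C - S*exp(-qT) + K*exp(-rT)
P = 0.0505 - 1.10830152 + 1.21634548 = 0.1585

Answer: Put price = 0.1585


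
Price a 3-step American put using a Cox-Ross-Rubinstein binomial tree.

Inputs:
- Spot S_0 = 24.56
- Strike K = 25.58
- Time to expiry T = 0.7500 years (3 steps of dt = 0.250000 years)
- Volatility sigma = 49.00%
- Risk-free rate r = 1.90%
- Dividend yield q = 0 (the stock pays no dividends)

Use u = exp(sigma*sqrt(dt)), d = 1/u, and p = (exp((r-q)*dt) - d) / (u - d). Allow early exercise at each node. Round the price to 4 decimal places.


dt = T/N = 0.250000
u = exp(sigma*sqrt(dt)) = 1.277621; d = 1/u = 0.782705
p = (exp((r-q)*dt) - d) / (u - d) = 0.448675
Discount per step: exp(-r*dt) = 0.995261
Stock lattice S(k, i) with i counting down-moves:
  k=0: S(0,0) = 24.5600
  k=1: S(1,0) = 31.3784; S(1,1) = 19.2232
  k=2: S(2,0) = 40.0897; S(2,1) = 24.5600; S(2,2) = 15.0461
  k=3: S(3,0) = 51.2194; S(3,1) = 31.3784; S(3,2) = 19.2232; S(3,3) = 11.7767
Terminal payoffs V(N, i) = max(K - S_T, 0):
  V(3,0) = 0.000000; V(3,1) = 0.000000; V(3,2) = 6.356777; V(3,3) = 13.803346
Backward induction: V(k, i) = exp(-r*dt) * [p * V(k+1, i) + (1-p) * V(k+1, i+1)]; then take max(V_cont, immediate exercise) for American.
  V(2,0) = exp(-r*dt) * [p*0.000000 + (1-p)*0.000000] = 0.000000; exercise = 0.000000; V(2,0) = max -> 0.000000
  V(2,1) = exp(-r*dt) * [p*0.000000 + (1-p)*6.356777] = 3.488043; exercise = 1.020000; V(2,1) = max -> 3.488043
  V(2,2) = exp(-r*dt) * [p*6.356777 + (1-p)*13.803346] = 10.412679; exercise = 10.533896; V(2,2) = max -> 10.533896
  V(1,0) = exp(-r*dt) * [p*0.000000 + (1-p)*3.488043] = 1.913932; exercise = 0.000000; V(1,0) = max -> 1.913932
  V(1,1) = exp(-r*dt) * [p*3.488043 + (1-p)*10.533896] = 7.337661; exercise = 6.356777; V(1,1) = max -> 7.337661
  V(0,0) = exp(-r*dt) * [p*1.913932 + (1-p)*7.337661] = 4.880930; exercise = 1.020000; V(0,0) = max -> 4.880930

Answer: Price = V(0,0) = 4.8809


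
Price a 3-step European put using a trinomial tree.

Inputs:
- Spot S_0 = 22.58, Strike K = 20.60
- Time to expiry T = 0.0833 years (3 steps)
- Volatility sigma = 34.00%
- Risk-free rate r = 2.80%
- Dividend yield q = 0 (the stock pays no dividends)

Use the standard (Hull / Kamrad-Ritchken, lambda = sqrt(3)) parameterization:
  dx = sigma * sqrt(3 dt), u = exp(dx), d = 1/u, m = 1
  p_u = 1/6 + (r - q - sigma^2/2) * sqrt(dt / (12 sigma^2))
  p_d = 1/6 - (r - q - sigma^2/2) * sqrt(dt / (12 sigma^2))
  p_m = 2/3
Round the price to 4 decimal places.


dt = T/N = 0.027767; dx = sigma*sqrt(3*dt) = 0.098130
u = exp(dx) = 1.103106; d = 1/u = 0.906531
p_u = 0.162451, p_m = 0.666667, p_d = 0.170883
Discount per step: exp(-r*dt) = 0.999223
Stock lattice S(k, j) with j the centered position index:
  k=0: S(0,+0) = 22.5800
  k=1: S(1,-1) = 20.4695; S(1,+0) = 22.5800; S(1,+1) = 24.9081
  k=2: S(2,-2) = 18.5562; S(2,-1) = 20.4695; S(2,+0) = 22.5800; S(2,+1) = 24.9081; S(2,+2) = 27.4763
  k=3: S(3,-3) = 16.8218; S(3,-2) = 18.5562; S(3,-1) = 20.4695; S(3,+0) = 22.5800; S(3,+1) = 24.9081; S(3,+2) = 27.4763; S(3,+3) = 30.3093
Terminal payoffs V(N, j) = max(K - S_T, 0):
  V(3,-3) = 3.778214; V(3,-2) = 2.043786; V(3,-1) = 0.130527; V(3,+0) = 0.000000; V(3,+1) = 0.000000; V(3,+2) = 0.000000; V(3,+3) = 0.000000
Backward induction: V(k, j) = exp(-r*dt) * [p_u * V(k+1, j+1) + p_m * V(k+1, j) + p_d * V(k+1, j-1)]
  V(2,-2) = exp(-r*dt) * [p_u*0.130527 + p_m*2.043786 + p_d*3.778214] = 2.027783
  V(2,-1) = exp(-r*dt) * [p_u*0.000000 + p_m*0.130527 + p_d*2.043786] = 0.435927
  V(2,+0) = exp(-r*dt) * [p_u*0.000000 + p_m*0.000000 + p_d*0.130527] = 0.022288
  V(2,+1) = exp(-r*dt) * [p_u*0.000000 + p_m*0.000000 + p_d*0.000000] = 0.000000
  V(2,+2) = exp(-r*dt) * [p_u*0.000000 + p_m*0.000000 + p_d*0.000000] = 0.000000
  V(1,-1) = exp(-r*dt) * [p_u*0.022288 + p_m*0.435927 + p_d*2.027783] = 0.640254
  V(1,+0) = exp(-r*dt) * [p_u*0.000000 + p_m*0.022288 + p_d*0.435927] = 0.089281
  V(1,+1) = exp(-r*dt) * [p_u*0.000000 + p_m*0.000000 + p_d*0.022288] = 0.003806
  V(0,+0) = exp(-r*dt) * [p_u*0.003806 + p_m*0.089281 + p_d*0.640254] = 0.169416

Answer: Price = V(0,0) = 0.1694


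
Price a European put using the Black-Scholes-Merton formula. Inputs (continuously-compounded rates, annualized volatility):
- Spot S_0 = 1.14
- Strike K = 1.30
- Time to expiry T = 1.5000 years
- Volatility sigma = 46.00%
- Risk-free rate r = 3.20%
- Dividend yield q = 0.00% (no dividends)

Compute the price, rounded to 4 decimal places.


Answer: Price = 0.3162

Derivation:
d1 = (ln(S/K) + (r - q + 0.5*sigma^2) * T) / (sigma * sqrt(T)) = 0.13377054
d2 = d1 - sigma * sqrt(T) = -0.42961210
exp(-rT) = 0.95313379; exp(-qT) = 1.00000000
P = K * exp(-rT) * N(-d2) - S_0 * exp(-qT) * N(-d1)
N(-d1) = 0.44679201; N(-d2) = 0.66626108
P = 1.3000 * 0.95313379 * 0.66626108 - 1.1400 * 1.00000000 * 0.44679201 = 0.3162


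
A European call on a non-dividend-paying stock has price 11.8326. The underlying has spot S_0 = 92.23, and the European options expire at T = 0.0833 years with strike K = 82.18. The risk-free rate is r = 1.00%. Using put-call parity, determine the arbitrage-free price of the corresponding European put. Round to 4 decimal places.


Put-call parity: C - P = S_0 * exp(-qT) - K * exp(-rT).
S_0 * exp(-qT) = 92.2300 * 1.00000000 = 92.23000000
K * exp(-rT) = 82.1800 * 0.99916735 = 82.11157256
P = C - S*exp(-qT) + K*exp(-rT)
P = 11.8326 - 92.23000000 + 82.11157256 = 1.7142

Answer: Put price = 1.7142


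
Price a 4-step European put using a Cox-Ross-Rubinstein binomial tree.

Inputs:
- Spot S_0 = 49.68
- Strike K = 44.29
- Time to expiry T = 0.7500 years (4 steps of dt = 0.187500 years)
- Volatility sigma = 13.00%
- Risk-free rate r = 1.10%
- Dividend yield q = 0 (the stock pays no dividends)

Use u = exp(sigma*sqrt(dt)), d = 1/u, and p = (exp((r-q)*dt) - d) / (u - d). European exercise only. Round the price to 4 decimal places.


dt = T/N = 0.187500
u = exp(sigma*sqrt(dt)) = 1.057906; d = 1/u = 0.945263
p = (exp((r-q)*dt) - d) / (u - d) = 0.504260
Discount per step: exp(-r*dt) = 0.997940
Stock lattice S(k, i) with i counting down-moves:
  k=0: S(0,0) = 49.6800
  k=1: S(1,0) = 52.5568; S(1,1) = 46.9607
  k=2: S(2,0) = 55.6001; S(2,1) = 49.6800; S(2,2) = 44.3902
  k=3: S(3,0) = 58.8197; S(3,1) = 52.5568; S(3,2) = 46.9607; S(3,3) = 41.9604
  k=4: S(4,0) = 62.2258; S(4,1) = 55.6001; S(4,2) = 49.6800; S(4,3) = 44.3902; S(4,4) = 39.6637
Terminal payoffs V(N, i) = max(K - S_T, 0):
  V(4,0) = 0.000000; V(4,1) = 0.000000; V(4,2) = 0.000000; V(4,3) = 0.000000; V(4,4) = 4.626323
Backward induction: V(k, i) = exp(-r*dt) * [p * V(k+1, i) + (1-p) * V(k+1, i+1)].
  V(3,0) = exp(-r*dt) * [p*0.000000 + (1-p)*0.000000] = 0.000000
  V(3,1) = exp(-r*dt) * [p*0.000000 + (1-p)*0.000000] = 0.000000
  V(3,2) = exp(-r*dt) * [p*0.000000 + (1-p)*0.000000] = 0.000000
  V(3,3) = exp(-r*dt) * [p*0.000000 + (1-p)*4.626323] = 2.288729
  V(2,0) = exp(-r*dt) * [p*0.000000 + (1-p)*0.000000] = 0.000000
  V(2,1) = exp(-r*dt) * [p*0.000000 + (1-p)*0.000000] = 0.000000
  V(2,2) = exp(-r*dt) * [p*0.000000 + (1-p)*2.288729] = 1.132277
  V(1,0) = exp(-r*dt) * [p*0.000000 + (1-p)*0.000000] = 0.000000
  V(1,1) = exp(-r*dt) * [p*0.000000 + (1-p)*1.132277] = 0.560159
  V(0,0) = exp(-r*dt) * [p*0.000000 + (1-p)*0.560159] = 0.277121

Answer: Price = V(0,0) = 0.2771


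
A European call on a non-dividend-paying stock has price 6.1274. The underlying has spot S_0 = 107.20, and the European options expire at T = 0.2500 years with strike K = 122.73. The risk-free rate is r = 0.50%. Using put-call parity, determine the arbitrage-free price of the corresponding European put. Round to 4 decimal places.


Answer: Put price = 21.5041

Derivation:
Put-call parity: C - P = S_0 * exp(-qT) - K * exp(-rT).
S_0 * exp(-qT) = 107.2000 * 1.00000000 = 107.20000000
K * exp(-rT) = 122.7300 * 0.99875078 = 122.57668334
P = C - S*exp(-qT) + K*exp(-rT)
P = 6.1274 - 107.20000000 + 122.57668334 = 21.5041


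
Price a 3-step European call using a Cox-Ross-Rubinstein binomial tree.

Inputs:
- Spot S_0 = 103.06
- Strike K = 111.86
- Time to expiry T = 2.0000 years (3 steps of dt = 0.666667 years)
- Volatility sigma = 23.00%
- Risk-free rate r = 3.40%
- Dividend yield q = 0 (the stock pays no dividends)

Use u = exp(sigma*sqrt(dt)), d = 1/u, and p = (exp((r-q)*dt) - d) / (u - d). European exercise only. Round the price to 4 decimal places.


dt = T/N = 0.666667
u = exp(sigma*sqrt(dt)) = 1.206585; d = 1/u = 0.828785
p = (exp((r-q)*dt) - d) / (u - d) = 0.513871
Discount per step: exp(-r*dt) = 0.977588
Stock lattice S(k, i) with i counting down-moves:
  k=0: S(0,0) = 103.0600
  k=1: S(1,0) = 124.3507; S(1,1) = 85.4146
  k=2: S(2,0) = 150.0397; S(2,1) = 103.0600; S(2,2) = 70.7904
  k=3: S(3,0) = 181.0357; S(3,1) = 124.3507; S(3,2) = 85.4146; S(3,3) = 58.6700
Terminal payoffs V(N, i) = max(S_T - K, 0):
  V(3,0) = 69.175652; V(3,1) = 12.490670; V(3,2) = 0.000000; V(3,3) = 0.000000
Backward induction: V(k, i) = exp(-r*dt) * [p * V(k+1, i) + (1-p) * V(k+1, i+1)].
  V(2,0) = exp(-r*dt) * [p*69.175652 + (1-p)*12.490670] = 40.686650
  V(2,1) = exp(-r*dt) * [p*12.490670 + (1-p)*0.000000] = 6.274736
  V(2,2) = exp(-r*dt) * [p*0.000000 + (1-p)*0.000000] = 0.000000
  V(1,0) = exp(-r*dt) * [p*40.686650 + (1-p)*6.274736] = 23.421065
  V(1,1) = exp(-r*dt) * [p*6.274736 + (1-p)*0.000000] = 3.152138
  V(0,0) = exp(-r*dt) * [p*23.421065 + (1-p)*3.152138] = 13.263666

Answer: Price = V(0,0) = 13.2637
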